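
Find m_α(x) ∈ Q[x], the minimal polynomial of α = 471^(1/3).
m_α(x) = x^3 - 471

α satisfies α^3 = 471, so x^3 - 471 annihilates α. By the rational root test, a rational root p/q (in lowest terms) of x^3 - 471 would satisfy p^3 = 471 q^3, forcing q = 1 and p^3 = 471; but 471 is not a perfect cube, contradiction. A monic cubic over Q with no rational root is irreducible (any nontrivial factorization would include a linear factor). Hence x^3 - 471 is the minimal polynomial of α, and in particular [Q(α):Q] = 3.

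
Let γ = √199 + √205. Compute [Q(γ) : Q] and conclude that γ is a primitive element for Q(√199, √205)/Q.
[Q(γ) : Q] = 4 (equivalently, Q(γ) = Q(√199, √205))

Obviously Q(γ) ⊆ Q(√199, √205), and [Q(√199, √205):Q] = 4 (since 199, 205 are distinct squarefree integers > 1 with 40795 not a perfect square). To show equality we compute the minimal polynomial of γ. From γ = √199 + √205: γ^2 = 199 + 2√(40795) + 205 = 404 + 2√(40795), so γ^2 - 404 = 2√(40795); squaring, (γ^2 - 404)^2 = 4·40795, i.e. γ^4 - 808γ^2 + 163216 - 163180 = 0, i.e. γ^4 - 808γ^2 + 36 = 0. So γ is a root of x^4 - 808x^2 + 36. This polynomial is irreducible over Q: it has no rational root (each ±√199 ± √205 is irrational), and any factorization into two quadratics over Q would force √(40795) ∈ Q (pairing opposite roots) or √199, √205 ∈ Q (other pairings), all impossible. Hence [Q(γ):Q] = 4 = [Q(√199, √205):Q], so Q(γ) = Q(√199, √205).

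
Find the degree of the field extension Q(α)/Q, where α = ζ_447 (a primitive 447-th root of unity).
[Q(α):Q] = 296

The minimal polynomial of ζ_447 over Q is the 447-th cyclotomic polynomial Φ_447(x), which is irreducible over Q and has degree φ(447) = 296. Hence [Q(α):Q] = φ(447) = 296.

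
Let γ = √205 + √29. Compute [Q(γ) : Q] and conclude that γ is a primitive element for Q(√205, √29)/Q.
[Q(γ) : Q] = 4 (equivalently, Q(γ) = Q(√205, √29))

Obviously Q(γ) ⊆ Q(√205, √29), and [Q(√205, √29):Q] = 4 (since 205, 29 are distinct squarefree integers > 1 with 5945 not a perfect square). To show equality we compute the minimal polynomial of γ. From γ = √205 + √29: γ^2 = 205 + 2√(5945) + 29 = 234 + 2√(5945), so γ^2 - 234 = 2√(5945); squaring, (γ^2 - 234)^2 = 4·5945, i.e. γ^4 - 468γ^2 + 54756 - 23780 = 0, i.e. γ^4 - 468γ^2 + 30976 = 0. So γ is a root of x^4 - 468x^2 + 30976. This polynomial is irreducible over Q: it has no rational root (each ±√205 ± √29 is irrational), and any factorization into two quadratics over Q would force √(5945) ∈ Q (pairing opposite roots) or √205, √29 ∈ Q (other pairings), all impossible. Hence [Q(γ):Q] = 4 = [Q(√205, √29):Q], so Q(γ) = Q(√205, √29).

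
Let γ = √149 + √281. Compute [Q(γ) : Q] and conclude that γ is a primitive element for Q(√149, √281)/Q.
[Q(γ) : Q] = 4 (equivalently, Q(γ) = Q(√149, √281))

Obviously Q(γ) ⊆ Q(√149, √281), and [Q(√149, √281):Q] = 4 (since 149, 281 are distinct squarefree integers > 1 with 41869 not a perfect square). To show equality we compute the minimal polynomial of γ. From γ = √149 + √281: γ^2 = 149 + 2√(41869) + 281 = 430 + 2√(41869), so γ^2 - 430 = 2√(41869); squaring, (γ^2 - 430)^2 = 4·41869, i.e. γ^4 - 860γ^2 + 184900 - 167476 = 0, i.e. γ^4 - 860γ^2 + 17424 = 0. So γ is a root of x^4 - 860x^2 + 17424. This polynomial is irreducible over Q: it has no rational root (each ±√149 ± √281 is irrational), and any factorization into two quadratics over Q would force √(41869) ∈ Q (pairing opposite roots) or √149, √281 ∈ Q (other pairings), all impossible. Hence [Q(γ):Q] = 4 = [Q(√149, √281):Q], so Q(γ) = Q(√149, √281).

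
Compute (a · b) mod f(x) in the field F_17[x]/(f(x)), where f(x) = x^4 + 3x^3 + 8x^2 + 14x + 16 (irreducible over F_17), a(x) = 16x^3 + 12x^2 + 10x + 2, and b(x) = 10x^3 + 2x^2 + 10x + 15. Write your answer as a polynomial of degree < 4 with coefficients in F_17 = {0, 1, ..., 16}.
a · b ≡ 4x^3 + 15x^2 + 10x + 1 (mod f(x))

Multiply in F_17[x]: a(x)·b(x) = (16x^3 + 12x^2 + 10x + 2)·(10x^3 + 2x^2 + 10x + 15) = 7x^6 + 16x^5 + 12x^4 + 9x^3 + 12x^2 + 13. This has degree ≥ 4, so divide by f(x) over F_17: 7x^6 + 16x^5 + 12x^4 + 9x^3 + 12x^2 + 13 = (7x^2 + 12x + 5)·(x^4 + 3x^3 + 8x^2 + 14x + 16) + (4x^3 + 15x^2 + 10x + 1). Hence a·b ≡ 4x^3 + 15x^2 + 10x + 1 (mod f). (F_17[x]/(f) is a field with 17^4 = 83521 elements since f is irreducible of degree 4.)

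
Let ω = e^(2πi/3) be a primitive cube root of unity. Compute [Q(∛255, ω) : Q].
[Q(∛255, ω) : Q] = 6

[Q(∛255):Q] = 3 (min poly x^3 - 255, irreducible since 255 is not a perfect cube). [Q(ω):Q] = 2 (min poly x^2 + x + 1). Since Q(∛255) ⊂ R and ω ∉ R, we have ω ∉ Q(∛255), so x^2 + x + 1 remains irreducible over Q(∛255) and [Q(∛255, ω) : Q(∛255)] = 2. By the tower law, [Q(∛255, ω) : Q] = 3 · 2 = 6. (In fact Q(∛255, ω) is the splitting field of x^3 - 255 over Q.)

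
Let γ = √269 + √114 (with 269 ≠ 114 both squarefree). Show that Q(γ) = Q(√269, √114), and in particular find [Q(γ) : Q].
[Q(γ) : Q] = 4 (equivalently, Q(γ) = Q(√269, √114))

Obviously Q(γ) ⊆ Q(√269, √114), and [Q(√269, √114):Q] = 4 (since 269, 114 are distinct squarefree integers > 1 with 30666 not a perfect square). To show equality we compute the minimal polynomial of γ. From γ = √269 + √114: γ^2 = 269 + 2√(30666) + 114 = 383 + 2√(30666), so γ^2 - 383 = 2√(30666); squaring, (γ^2 - 383)^2 = 4·30666, i.e. γ^4 - 766γ^2 + 146689 - 122664 = 0, i.e. γ^4 - 766γ^2 + 24025 = 0. So γ is a root of x^4 - 766x^2 + 24025. This polynomial is irreducible over Q: it has no rational root (each ±√269 ± √114 is irrational), and any factorization into two quadratics over Q would force √(30666) ∈ Q (pairing opposite roots) or √269, √114 ∈ Q (other pairings), all impossible. Hence [Q(γ):Q] = 4 = [Q(√269, √114):Q], so Q(γ) = Q(√269, √114).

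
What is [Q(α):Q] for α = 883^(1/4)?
[Q(α):Q] = 4

α is a root of x^4 - 883. By Eisenstein's criterion at the prime p = 883 (which divides the constant term 883 but p^2 = 779689 does not, since 883 is squarefree), x^4 - 883 is irreducible over Q. Hence [Q(α):Q] = 4.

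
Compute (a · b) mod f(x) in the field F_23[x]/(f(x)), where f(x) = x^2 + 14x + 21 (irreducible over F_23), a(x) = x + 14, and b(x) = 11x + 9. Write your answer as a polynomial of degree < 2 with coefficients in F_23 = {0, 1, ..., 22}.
a · b ≡ 9x + 10 (mod f(x))

Multiply in F_23[x]: a(x)·b(x) = (x + 14)·(11x + 9) = 11x^2 + 2x + 11. This has degree ≥ 2, so divide by f(x) over F_23: 11x^2 + 2x + 11 = (11)·(x^2 + 14x + 21) + (9x + 10). Hence a·b ≡ 9x + 10 (mod f). (F_23[x]/(f) is a field with 23^2 = 529 elements since f is irreducible of degree 2.)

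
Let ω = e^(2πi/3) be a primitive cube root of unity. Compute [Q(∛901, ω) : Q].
[Q(∛901, ω) : Q] = 6

[Q(∛901):Q] = 3 (min poly x^3 - 901, irreducible since 901 is not a perfect cube). [Q(ω):Q] = 2 (min poly x^2 + x + 1). Since Q(∛901) ⊂ R and ω ∉ R, we have ω ∉ Q(∛901), so x^2 + x + 1 remains irreducible over Q(∛901) and [Q(∛901, ω) : Q(∛901)] = 2. By the tower law, [Q(∛901, ω) : Q] = 3 · 2 = 6. (In fact Q(∛901, ω) is the splitting field of x^3 - 901 over Q.)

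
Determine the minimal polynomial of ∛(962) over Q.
m_α(x) = x^3 - 962

α satisfies α^3 = 962, so x^3 - 962 annihilates α. By the rational root test, a rational root p/q (in lowest terms) of x^3 - 962 would satisfy p^3 = 962 q^3, forcing q = 1 and p^3 = 962; but 962 is not a perfect cube, contradiction. A monic cubic over Q with no rational root is irreducible (any nontrivial factorization would include a linear factor). Hence x^3 - 962 is the minimal polynomial of α, and in particular [Q(α):Q] = 3.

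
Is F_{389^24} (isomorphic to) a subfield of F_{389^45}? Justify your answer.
No: F_{389^24} is not a subfield of F_{389^45}

F_{p^m} embeds in F_{p^n} iff m | n. Here 24 ∤ 45 (since 45 = 1·24 + 21 with remainder 21 ≠ 0), so F_{389^24} is not a subfield of F_{389^45}. Equivalently: if it were, the tower law would give 24 = [F_{389^24}:F_389] dividing [F_{389^45}:F_389] = 45, contradiction.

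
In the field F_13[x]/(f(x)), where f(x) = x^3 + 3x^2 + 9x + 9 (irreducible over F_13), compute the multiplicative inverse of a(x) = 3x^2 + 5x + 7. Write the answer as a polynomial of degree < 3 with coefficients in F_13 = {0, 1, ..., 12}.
a(x)^(-1) ≡ 7x^2 + x + 7 (mod f(x))

Since f is irreducible over F_13, F_13[x]/(f) is a field and a(x) ≠ 0 has an inverse. Apply the extended Euclidean algorithm to f(x) and a(x) in F_13[x]: f(x) = (9x + 12)·a(x) + (3x + 3);  a(x) = (x + 5)·(3x + 3) + (5). The last nonzero remainder is the constant 5 = gcd(f, a) in F_13. Back-substituting through the division chain expresses 5 = s(x)·a(x) + t(x)·f(x) with s(x) ≡ 9x^2 + 5x + 9 (mod f), so (9x^2 + 5x + 9)·a(x) ≡ 5 (mod f). Multiplying by 5^(-1) ≡ 8 in F_13 gives a(x)^(-1) ≡ 8·(9x^2 + 5x + 9) ≡ 7x^2 + x + 7 (mod f). Check: (3x^2 + 5x + 7)·(7x^2 + x + 7) = 8x^4 + 12x^3 + 10x^2 + 3x + 10 ≡ 1 (mod x^3 + 3x^2 + 9x + 9).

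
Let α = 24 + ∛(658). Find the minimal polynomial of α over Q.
m_α(x) = x^3 - 72x^2 + 1728x - 14482

Set β = α - 24 = ∛(658), so β^3 = 658. Then (α - 24)^3 - 658 = 0, i.e. α is a root of g(x) = (x - 24)^3 - 658 = x^3 - 72x^2 + 1728x - 14482. Since g(x) = h(x - 24) where h(x) = x^3 - 658, and h is irreducible over Q (because 658 is not a perfect cube, so h has no rational root, and a monic cubic with no rational root is irreducible), g is also irreducible (irreducibility is preserved under the substitution x → x - 24). Hence m_α(x) = x^3 - 72x^2 + 1728x - 14482.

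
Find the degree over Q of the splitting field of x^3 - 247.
[K : Q] = 6

The roots of x^3 - 247 are ∛247, ω∛247, ω^2∛247 where ω = e^(2πi/3) is a primitive cube root of unity, so K = Q(∛247, ω). Now [Q(∛247):Q] = 3 (since 247 is not a perfect cube, x^3 - 247 is irreducible) and [Q(ω):Q] = 2. Both 2 and 3 divide [K:Q], and [K:Q] ≤ 3·2 = 6, so [K:Q] = 6. (Equivalently: Q(∛247) ⊂ R but ω ∉ R, so [K : Q(∛247)] = 2.)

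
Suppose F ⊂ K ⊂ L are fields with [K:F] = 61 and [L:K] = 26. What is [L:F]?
[L:F] = 1586

The tower law says that for any tower of field extensions F ⊂ K ⊂ L with finite degrees, [L:F] = [L:K] · [K:F]. Here this gives [L:F] = 26 · 61 = 1586.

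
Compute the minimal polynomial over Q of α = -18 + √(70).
m_α(x) = x^2 + 36x + 254

From α + 18 = √(70), squaring gives (α + 18)^2 = 70, i.e. α^2 + 36α + 324 = 70, so α^2 + 36α + 254 = 0. The discriminant of x^2 + 36x + 254 is (36)^2 - 4·(254) = 1296 - 1016 = 280, and 4·(70) is not a perfect square in Q since 70 is squarefree and ≠ 1. Hence x^2 + 36x + 254 is irreducible over Q and is the minimal polynomial of α.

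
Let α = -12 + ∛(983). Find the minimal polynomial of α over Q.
m_α(x) = x^3 + 36x^2 + 432x + 745

Set β = α + 12 = ∛(983), so β^3 = 983. Then (α + 12)^3 - 983 = 0, i.e. α is a root of g(x) = (x + 12)^3 - 983 = x^3 + 36x^2 + 432x + 745. Since g(x) = h(x + 12) where h(x) = x^3 - 983, and h is irreducible over Q (because 983 is not a perfect cube, so h has no rational root, and a monic cubic with no rational root is irreducible), g is also irreducible (irreducibility is preserved under the substitution x → x + 12). Hence m_α(x) = x^3 + 36x^2 + 432x + 745.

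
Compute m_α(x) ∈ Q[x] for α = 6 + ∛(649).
m_α(x) = x^3 - 18x^2 + 108x - 865

Set β = α - 6 = ∛(649), so β^3 = 649. Then (α - 6)^3 - 649 = 0, i.e. α is a root of g(x) = (x - 6)^3 - 649 = x^3 - 18x^2 + 108x - 865. Since g(x) = h(x - 6) where h(x) = x^3 - 649, and h is irreducible over Q (because 649 is not a perfect cube, so h has no rational root, and a monic cubic with no rational root is irreducible), g is also irreducible (irreducibility is preserved under the substitution x → x - 6). Hence m_α(x) = x^3 - 18x^2 + 108x - 865.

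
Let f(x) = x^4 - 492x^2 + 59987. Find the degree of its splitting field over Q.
[K : Q] = 4

Solving the quadratic in x^2: x^2 = (492 ± √(492^2 - 4·59987))/2 = (492 ± √2116)/2 = (492 ± 46)/2, giving x^2 = 269 or x^2 = 223. So f(x) = (x^2 - 269)(x^2 - 223) and the roots of f are ±√269, ±√223. Hence the splitting field is K = Q(√269, √223). Since 269 and 223 are distinct squarefree integers > 1, their product 59987 is not a perfect square, so √223 ∉ Q(√269). By the tower law [K:Q] = [Q(√269,√223):Q(√269)] · [Q(√269):Q] = 2 · 2 = 4.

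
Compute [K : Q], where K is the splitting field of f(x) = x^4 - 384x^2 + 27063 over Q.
[K : Q] = 4

Solving the quadratic in x^2: x^2 = (384 ± √(384^2 - 4·27063))/2 = (384 ± √39204)/2 = (384 ± 198)/2, giving x^2 = 291 or x^2 = 93. So f(x) = (x^2 - 291)(x^2 - 93) and the roots of f are ±√291, ±√93. Hence the splitting field is K = Q(√291, √93). Since 291 and 93 are distinct squarefree integers > 1, their product 27063 is not a perfect square, so √93 ∉ Q(√291). By the tower law [K:Q] = [Q(√291,√93):Q(√291)] · [Q(√291):Q] = 2 · 2 = 4.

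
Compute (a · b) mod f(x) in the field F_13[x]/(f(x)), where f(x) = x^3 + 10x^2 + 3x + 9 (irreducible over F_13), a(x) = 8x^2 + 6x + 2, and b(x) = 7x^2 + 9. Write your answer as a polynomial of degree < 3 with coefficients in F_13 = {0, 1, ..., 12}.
a · b ≡ 2x^2 + 12x (mod f(x))

Multiply in F_13[x]: a(x)·b(x) = (8x^2 + 6x + 2)·(7x^2 + 9) = 4x^4 + 3x^3 + 8x^2 + 2x + 5. This has degree ≥ 3, so divide by f(x) over F_13: 4x^4 + 3x^3 + 8x^2 + 2x + 5 = (4x + 2)·(x^3 + 10x^2 + 3x + 9) + (2x^2 + 12x). Hence a·b ≡ 2x^2 + 12x (mod f). (F_13[x]/(f) is a field with 13^3 = 2197 elements since f is irreducible of degree 3.)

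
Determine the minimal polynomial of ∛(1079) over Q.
m_α(x) = x^3 - 1079

α satisfies α^3 = 1079, so x^3 - 1079 annihilates α. By the rational root test, a rational root p/q (in lowest terms) of x^3 - 1079 would satisfy p^3 = 1079 q^3, forcing q = 1 and p^3 = 1079; but 1079 is not a perfect cube, contradiction. A monic cubic over Q with no rational root is irreducible (any nontrivial factorization would include a linear factor). Hence x^3 - 1079 is the minimal polynomial of α, and in particular [Q(α):Q] = 3.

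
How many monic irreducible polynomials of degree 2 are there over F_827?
There are 341551 monic irreducible polynomials of degree 2 over F_827

Each element of F_{827^2} that lies in no proper subfield is a root of exactly one monic irreducible of degree 2 over F_827, and each such polynomial has 2 distinct roots in F_{827^2}. By Möbius inversion the count is N_827(2) = (1/2) Σ_{d|2} μ(2/d) · 827^d = (1/2)(μ(2)·827^1 + μ(1)·827^2) = 683102/2 = 341551.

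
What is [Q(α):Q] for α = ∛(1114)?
[Q(α):Q] = 3

The minimal polynomial of α is x^3 - 1114, irreducible over Q since 1114 is not a perfect cube (so x^3 - 1114 has no rational root). Hence [Q(α):Q] = deg(m_α) = 3.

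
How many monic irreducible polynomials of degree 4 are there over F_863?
There are 138670029648 monic irreducible polynomials of degree 4 over F_863

Each element of F_{863^4} that lies in no proper subfield is a root of exactly one monic irreducible of degree 4 over F_863, and each such polynomial has 4 distinct roots in F_{863^4}. By Möbius inversion the count is N_863(4) = (1/4) Σ_{d|4} μ(4/d) · 863^d = (1/4)(μ(4)·863^1 + μ(2)·863^2 + μ(1)·863^4) = 554680118592/4 = 138670029648.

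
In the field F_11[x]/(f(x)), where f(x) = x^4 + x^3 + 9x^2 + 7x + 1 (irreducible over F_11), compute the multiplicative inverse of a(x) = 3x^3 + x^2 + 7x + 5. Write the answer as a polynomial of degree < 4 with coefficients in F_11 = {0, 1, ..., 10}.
a(x)^(-1) ≡ 4x^3 + 7x^2 + 10x (mod f(x))

Since f is irreducible over F_11, F_11[x]/(f) is a field and a(x) ≠ 0 has an inverse. Apply the extended Euclidean algorithm to f(x) and a(x) in F_11[x]: f(x) = (4x + 10)·a(x) + (4x^2 + 5x + 6);  a(x) = (9x)·(4x^2 + 5x + 6) + (8x + 5);  (4x^2 + 5x + 6) = (6x + 1)·(8x + 5) + (1). The last nonzero remainder is the constant 1 = gcd(f, a) in F_11. Back-substituting through the division chain expresses 1 = s(x)·a(x) + t(x)·f(x) with s(x) ≡ 4x^3 + 7x^2 + 10x (mod f), so a(x)^(-1) ≡ s(x) = 4x^3 + 7x^2 + 10x (mod f). Check: (3x^3 + x^2 + 7x + 5)·(4x^3 + 7x^2 + 10x) = x^6 + 3x^5 + 10x^4 + 2x^3 + 6x^2 + 6x ≡ 1 (mod x^4 + x^3 + 9x^2 + 7x + 1).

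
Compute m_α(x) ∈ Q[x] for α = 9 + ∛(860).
m_α(x) = x^3 - 27x^2 + 243x - 1589

Set β = α - 9 = ∛(860), so β^3 = 860. Then (α - 9)^3 - 860 = 0, i.e. α is a root of g(x) = (x - 9)^3 - 860 = x^3 - 27x^2 + 243x - 1589. Since g(x) = h(x - 9) where h(x) = x^3 - 860, and h is irreducible over Q (because 860 is not a perfect cube, so h has no rational root, and a monic cubic with no rational root is irreducible), g is also irreducible (irreducibility is preserved under the substitution x → x - 9). Hence m_α(x) = x^3 - 27x^2 + 243x - 1589.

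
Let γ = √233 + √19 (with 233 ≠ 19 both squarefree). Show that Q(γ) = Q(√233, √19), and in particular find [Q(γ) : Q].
[Q(γ) : Q] = 4 (equivalently, Q(γ) = Q(√233, √19))

Obviously Q(γ) ⊆ Q(√233, √19), and [Q(√233, √19):Q] = 4 (since 233, 19 are distinct squarefree integers > 1 with 4427 not a perfect square). To show equality we compute the minimal polynomial of γ. From γ = √233 + √19: γ^2 = 233 + 2√(4427) + 19 = 252 + 2√(4427), so γ^2 - 252 = 2√(4427); squaring, (γ^2 - 252)^2 = 4·4427, i.e. γ^4 - 504γ^2 + 63504 - 17708 = 0, i.e. γ^4 - 504γ^2 + 45796 = 0. So γ is a root of x^4 - 504x^2 + 45796. This polynomial is irreducible over Q: it has no rational root (each ±√233 ± √19 is irrational), and any factorization into two quadratics over Q would force √(4427) ∈ Q (pairing opposite roots) or √233, √19 ∈ Q (other pairings), all impossible. Hence [Q(γ):Q] = 4 = [Q(√233, √19):Q], so Q(γ) = Q(√233, √19).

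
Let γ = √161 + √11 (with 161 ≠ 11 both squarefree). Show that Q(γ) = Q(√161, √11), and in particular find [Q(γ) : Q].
[Q(γ) : Q] = 4 (equivalently, Q(γ) = Q(√161, √11))

Obviously Q(γ) ⊆ Q(√161, √11), and [Q(√161, √11):Q] = 4 (since 161, 11 are distinct squarefree integers > 1 with 1771 not a perfect square). To show equality we compute the minimal polynomial of γ. From γ = √161 + √11: γ^2 = 161 + 2√(1771) + 11 = 172 + 2√(1771), so γ^2 - 172 = 2√(1771); squaring, (γ^2 - 172)^2 = 4·1771, i.e. γ^4 - 344γ^2 + 29584 - 7084 = 0, i.e. γ^4 - 344γ^2 + 22500 = 0. So γ is a root of x^4 - 344x^2 + 22500. This polynomial is irreducible over Q: it has no rational root (each ±√161 ± √11 is irrational), and any factorization into two quadratics over Q would force √(1771) ∈ Q (pairing opposite roots) or √161, √11 ∈ Q (other pairings), all impossible. Hence [Q(γ):Q] = 4 = [Q(√161, √11):Q], so Q(γ) = Q(√161, √11).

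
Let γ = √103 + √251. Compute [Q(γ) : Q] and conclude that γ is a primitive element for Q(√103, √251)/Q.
[Q(γ) : Q] = 4 (equivalently, Q(γ) = Q(√103, √251))

Obviously Q(γ) ⊆ Q(√103, √251), and [Q(√103, √251):Q] = 4 (since 103, 251 are distinct squarefree integers > 1 with 25853 not a perfect square). To show equality we compute the minimal polynomial of γ. From γ = √103 + √251: γ^2 = 103 + 2√(25853) + 251 = 354 + 2√(25853), so γ^2 - 354 = 2√(25853); squaring, (γ^2 - 354)^2 = 4·25853, i.e. γ^4 - 708γ^2 + 125316 - 103412 = 0, i.e. γ^4 - 708γ^2 + 21904 = 0. So γ is a root of x^4 - 708x^2 + 21904. This polynomial is irreducible over Q: it has no rational root (each ±√103 ± √251 is irrational), and any factorization into two quadratics over Q would force √(25853) ∈ Q (pairing opposite roots) or √103, √251 ∈ Q (other pairings), all impossible. Hence [Q(γ):Q] = 4 = [Q(√103, √251):Q], so Q(γ) = Q(√103, √251).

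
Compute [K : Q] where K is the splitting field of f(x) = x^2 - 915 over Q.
[K : Q] = 2

f(x) = x^2 - 915 factors as (x - √915)(x + √915). The splitting field is K = Q(√915). Since 915 is squarefree and > 1, it is not a perfect square, so x^2 - 915 is irreducible over Q and [Q(√915) : Q] = 2. Hence [K : Q] = 2.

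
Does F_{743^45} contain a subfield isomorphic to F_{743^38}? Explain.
No: F_{743^38} is not a subfield of F_{743^45}

F_{p^m} embeds in F_{p^n} iff m | n. Here 38 ∤ 45 (since 45 = 1·38 + 7 with remainder 7 ≠ 0), so F_{743^38} is not a subfield of F_{743^45}. Equivalently: if it were, the tower law would give 38 = [F_{743^38}:F_743] dividing [F_{743^45}:F_743] = 45, contradiction.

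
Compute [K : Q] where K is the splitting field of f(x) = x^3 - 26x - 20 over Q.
[K : Q] = 6

By the rational root test, any rational root of the monic integer polynomial f(x) = x^3 - 26x - 20 must be an integer dividing the constant term -20, i.e. one of ±{1, 2, 4, 5, 10, 20}. Evaluating: f(1) = -45, f(-1) = 5, f(2) = -64, f(-2) = 24, f(4) = -60, f(-4) = 20, f(5) = -25, f(-5) = -15, f(10) = 720, f(-10) = -760, f(20) = 7460, f(-20) = -7500; none is 0, so f has no rational root and is therefore irreducible over Q (a cubic with no linear factor over a field is irreducible). For an irreducible cubic, the Galois group is A_3 or S_3 according as the discriminant disc(f) = -4a^3 - 27b^2 = -4·(-26)^3 - 27·(-20)^2 = 59504 is or is not a square in Q. Here disc(f) = 59504 is not a perfect square in Q, so the Galois group of f over Q is not contained in A_3 and must be all of S_3. The splitting field has degree |S_3| = 6 over Q, so [K : Q] = 6.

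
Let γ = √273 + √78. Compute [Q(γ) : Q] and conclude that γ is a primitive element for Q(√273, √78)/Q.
[Q(γ) : Q] = 4 (equivalently, Q(γ) = Q(√273, √78))

Obviously Q(γ) ⊆ Q(√273, √78), and [Q(√273, √78):Q] = 4 (since 273, 78 are distinct squarefree integers > 1 with 21294 not a perfect square). To show equality we compute the minimal polynomial of γ. From γ = √273 + √78: γ^2 = 273 + 2√(21294) + 78 = 351 + 2√(21294), so γ^2 - 351 = 2√(21294); squaring, (γ^2 - 351)^2 = 4·21294, i.e. γ^4 - 702γ^2 + 123201 - 85176 = 0, i.e. γ^4 - 702γ^2 + 38025 = 0. So γ is a root of x^4 - 702x^2 + 38025. This polynomial is irreducible over Q: it has no rational root (each ±√273 ± √78 is irrational), and any factorization into two quadratics over Q would force √(21294) ∈ Q (pairing opposite roots) or √273, √78 ∈ Q (other pairings), all impossible. Hence [Q(γ):Q] = 4 = [Q(√273, √78):Q], so Q(γ) = Q(√273, √78).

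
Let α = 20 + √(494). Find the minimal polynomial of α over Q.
m_α(x) = x^2 - 40x - 94

From α - 20 = √(494), squaring gives (α - 20)^2 = 494, i.e. α^2 - 40α + 400 = 494, so α^2 - 40α - 94 = 0. The discriminant of x^2 - 40x - 94 is (-40)^2 - 4·(-94) = 1600 + 376 = 1976, and 4·(494) is not a perfect square in Q since 494 is squarefree and ≠ 1. Hence x^2 - 40x - 94 is irreducible over Q and is the minimal polynomial of α.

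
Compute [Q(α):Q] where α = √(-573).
[Q(α):Q] = 2

[Q(α):Q] equals the degree of the minimal polynomial of α. Here α^2 = -573 and x^2 + 573 is irreducible (d = -573 is squarefree, ≠ 1, hence not a square), so deg(m_α) = 2. Thus [Q(α):Q] = 2.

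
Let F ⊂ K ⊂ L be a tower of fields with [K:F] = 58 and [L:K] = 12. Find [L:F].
[L:F] = 696

The tower law says that for any tower of field extensions F ⊂ K ⊂ L with finite degrees, [L:F] = [L:K] · [K:F]. Here this gives [L:F] = 12 · 58 = 696.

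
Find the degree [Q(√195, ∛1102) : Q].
[Q(√195, ∛1102) : Q] = 6

Let L = Q(√195, ∛1102). Since Q(√195) ⊂ L and [Q(√195):Q] = 2, the tower law gives 2 | [L:Q]. Likewise Q(∛1102) ⊂ L with [Q(∛1102):Q] = 3 (because 1102 is not a perfect cube), so 3 | [L:Q]. As gcd(2,3) = 1, [L:Q] is divisible by 6. Conversely L is generated over Q by √195 and ∛1102, so [L:Q] ≤ 2·3 = 6. Therefore [Q(√195, ∛1102) : Q] = 6.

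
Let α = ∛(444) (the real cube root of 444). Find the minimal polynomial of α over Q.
m_α(x) = x^3 - 444

α satisfies α^3 = 444, so x^3 - 444 annihilates α. By the rational root test, a rational root p/q (in lowest terms) of x^3 - 444 would satisfy p^3 = 444 q^3, forcing q = 1 and p^3 = 444; but 444 is not a perfect cube, contradiction. A monic cubic over Q with no rational root is irreducible (any nontrivial factorization would include a linear factor). Hence x^3 - 444 is the minimal polynomial of α, and in particular [Q(α):Q] = 3.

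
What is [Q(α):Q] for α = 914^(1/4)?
[Q(α):Q] = 4

α is a root of x^4 - 914. By Eisenstein's criterion at the prime p = 2 (which divides the constant term 914 but p^2 = 4 does not, since 914 is squarefree), x^4 - 914 is irreducible over Q. Hence [Q(α):Q] = 4.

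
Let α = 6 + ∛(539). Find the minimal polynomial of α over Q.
m_α(x) = x^3 - 18x^2 + 108x - 755

Set β = α - 6 = ∛(539), so β^3 = 539. Then (α - 6)^3 - 539 = 0, i.e. α is a root of g(x) = (x - 6)^3 - 539 = x^3 - 18x^2 + 108x - 755. Since g(x) = h(x - 6) where h(x) = x^3 - 539, and h is irreducible over Q (because 539 is not a perfect cube, so h has no rational root, and a monic cubic with no rational root is irreducible), g is also irreducible (irreducibility is preserved under the substitution x → x - 6). Hence m_α(x) = x^3 - 18x^2 + 108x - 755.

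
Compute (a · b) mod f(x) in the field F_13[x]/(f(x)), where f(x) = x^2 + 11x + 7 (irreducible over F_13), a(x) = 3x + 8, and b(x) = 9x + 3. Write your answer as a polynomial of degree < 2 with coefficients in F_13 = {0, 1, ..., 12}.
a · b ≡ 5x + 4 (mod f(x))

Multiply in F_13[x]: a(x)·b(x) = (3x + 8)·(9x + 3) = x^2 + 3x + 11. This has degree ≥ 2, so divide by f(x) over F_13: x^2 + 3x + 11 = (1)·(x^2 + 11x + 7) + (5x + 4). Hence a·b ≡ 5x + 4 (mod f). (F_13[x]/(f) is a field with 13^2 = 169 elements since f is irreducible of degree 2.)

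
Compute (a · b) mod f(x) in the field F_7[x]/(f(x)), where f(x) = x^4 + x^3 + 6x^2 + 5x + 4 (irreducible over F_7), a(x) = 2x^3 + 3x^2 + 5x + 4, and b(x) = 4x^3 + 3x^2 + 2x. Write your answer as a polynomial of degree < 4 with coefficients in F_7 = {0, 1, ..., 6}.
a · b ≡ 4x^3 + 6x^2 + 2x + 2 (mod f(x))

Multiply in F_7[x]: a(x)·b(x) = (2x^3 + 3x^2 + 5x + 4)·(4x^3 + 3x^2 + 2x) = x^6 + 4x^5 + 5x^4 + 2x^3 + x^2 + x. This has degree ≥ 4, so divide by f(x) over F_7: x^6 + 4x^5 + 5x^4 + 2x^3 + x^2 + x = (x^2 + 3x + 3)·(x^4 + x^3 + 6x^2 + 5x + 4) + (4x^3 + 6x^2 + 2x + 2). Hence a·b ≡ 4x^3 + 6x^2 + 2x + 2 (mod f). (F_7[x]/(f) is a field with 7^4 = 2401 elements since f is irreducible of degree 4.)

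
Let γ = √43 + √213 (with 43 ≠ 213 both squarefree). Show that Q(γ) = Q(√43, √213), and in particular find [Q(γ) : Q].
[Q(γ) : Q] = 4 (equivalently, Q(γ) = Q(√43, √213))

Obviously Q(γ) ⊆ Q(√43, √213), and [Q(√43, √213):Q] = 4 (since 43, 213 are distinct squarefree integers > 1 with 9159 not a perfect square). To show equality we compute the minimal polynomial of γ. From γ = √43 + √213: γ^2 = 43 + 2√(9159) + 213 = 256 + 2√(9159), so γ^2 - 256 = 2√(9159); squaring, (γ^2 - 256)^2 = 4·9159, i.e. γ^4 - 512γ^2 + 65536 - 36636 = 0, i.e. γ^4 - 512γ^2 + 28900 = 0. So γ is a root of x^4 - 512x^2 + 28900. This polynomial is irreducible over Q: it has no rational root (each ±√43 ± √213 is irrational), and any factorization into two quadratics over Q would force √(9159) ∈ Q (pairing opposite roots) or √43, √213 ∈ Q (other pairings), all impossible. Hence [Q(γ):Q] = 4 = [Q(√43, √213):Q], so Q(γ) = Q(√43, √213).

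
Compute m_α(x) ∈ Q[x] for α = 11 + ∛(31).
m_α(x) = x^3 - 33x^2 + 363x - 1362

Set β = α - 11 = ∛(31), so β^3 = 31. Then (α - 11)^3 - 31 = 0, i.e. α is a root of g(x) = (x - 11)^3 - 31 = x^3 - 33x^2 + 363x - 1362. Since g(x) = h(x - 11) where h(x) = x^3 - 31, and h is irreducible over Q (because 31 is not a perfect cube, so h has no rational root, and a monic cubic with no rational root is irreducible), g is also irreducible (irreducibility is preserved under the substitution x → x - 11). Hence m_α(x) = x^3 - 33x^2 + 363x - 1362.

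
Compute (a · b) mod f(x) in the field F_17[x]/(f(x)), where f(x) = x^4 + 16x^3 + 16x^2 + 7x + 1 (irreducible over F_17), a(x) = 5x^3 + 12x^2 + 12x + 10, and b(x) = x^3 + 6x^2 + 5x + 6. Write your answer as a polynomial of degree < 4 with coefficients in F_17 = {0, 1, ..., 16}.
a · b ≡ 5x^3 + 2x^2 + 2x + 1 (mod f(x))

Multiply in F_17[x]: a(x)·b(x) = (5x^3 + 12x^2 + 12x + 10)·(x^3 + 6x^2 + 5x + 6) = 5x^6 + 8x^5 + 7x^4 + 2x^3 + 5x^2 + 3x + 9. This has degree ≥ 4, so divide by f(x) over F_17: 5x^6 + 8x^5 + 7x^4 + 2x^3 + 5x^2 + 3x + 9 = (5x^2 + 13x + 8)·(x^4 + 16x^3 + 16x^2 + 7x + 1) + (5x^3 + 2x^2 + 2x + 1). Hence a·b ≡ 5x^3 + 2x^2 + 2x + 1 (mod f). (F_17[x]/(f) is a field with 17^4 = 83521 elements since f is irreducible of degree 4.)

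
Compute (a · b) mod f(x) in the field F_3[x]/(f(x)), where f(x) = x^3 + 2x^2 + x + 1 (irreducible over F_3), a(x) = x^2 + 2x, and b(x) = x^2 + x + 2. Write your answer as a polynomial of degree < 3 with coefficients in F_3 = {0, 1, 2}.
a · b ≡ x^2 + 2x + 2 (mod f(x))

Multiply in F_3[x]: a(x)·b(x) = (x^2 + 2x)·(x^2 + x + 2) = x^4 + x^2 + x. This has degree ≥ 3, so divide by f(x) over F_3: x^4 + x^2 + x = (x + 1)·(x^3 + 2x^2 + x + 1) + (x^2 + 2x + 2). Hence a·b ≡ x^2 + 2x + 2 (mod f). (F_3[x]/(f) is a field with 3^3 = 27 elements since f is irreducible of degree 3.)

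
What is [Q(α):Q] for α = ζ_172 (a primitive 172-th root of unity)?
[Q(α):Q] = 84

The minimal polynomial of ζ_172 over Q is the 172-th cyclotomic polynomial Φ_172(x), which is irreducible over Q and has degree φ(172) = 84. Hence [Q(α):Q] = φ(172) = 84.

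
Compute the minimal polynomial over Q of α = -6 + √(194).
m_α(x) = x^2 + 12x - 158

From α + 6 = √(194), squaring gives (α + 6)^2 = 194, i.e. α^2 + 12α + 36 = 194, so α^2 + 12α - 158 = 0. The discriminant of x^2 + 12x - 158 is (12)^2 - 4·(-158) = 144 + 632 = 776, and 4·(194) is not a perfect square in Q since 194 is squarefree and ≠ 1. Hence x^2 + 12x - 158 is irreducible over Q and is the minimal polynomial of α.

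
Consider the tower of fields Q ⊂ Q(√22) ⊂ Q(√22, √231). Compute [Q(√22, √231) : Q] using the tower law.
[Q(√22, √231) : Q] = 4

[Q(√22):Q] = 2 (min poly x^2 - 22, irreducible since 22 is squarefree > 1). For the top step, suppose √231 ∈ Q(√22), say √231 = c + d√22 with c, d ∈ Q. Squaring: 231 = c^2 + 22d^2 + 2cd√22. Since √22 ∉ Q this forces 2cd = 0. If d = 0 then √231 = c ∈ Q, contradicting 231 squarefree > 1. If c = 0 then 231 = 22d^2, so 22·231 = (22d)^2 is a perfect square in Q — but 22·231 = 5082 is not a perfect square (since 22 and 231 are distinct squarefree integers). Contradiction. Hence √231 ∉ Q(√22), so x^2 - 231 stays irreducible over Q(√22) and [Q(√22, √231) : Q(√22)] = 2. By the tower law, [Q(√22, √231) : Q] = 2 · 2 = 4.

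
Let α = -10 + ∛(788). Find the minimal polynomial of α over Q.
m_α(x) = x^3 + 30x^2 + 300x + 212

Set β = α + 10 = ∛(788), so β^3 = 788. Then (α + 10)^3 - 788 = 0, i.e. α is a root of g(x) = (x + 10)^3 - 788 = x^3 + 30x^2 + 300x + 212. Since g(x) = h(x + 10) where h(x) = x^3 - 788, and h is irreducible over Q (because 788 is not a perfect cube, so h has no rational root, and a monic cubic with no rational root is irreducible), g is also irreducible (irreducibility is preserved under the substitution x → x + 10). Hence m_α(x) = x^3 + 30x^2 + 300x + 212.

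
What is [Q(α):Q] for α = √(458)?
[Q(α):Q] = 2

[Q(α):Q] equals the degree of the minimal polynomial of α. Here α^2 = 458 and x^2 - 458 is irreducible (d = 458 is squarefree, ≠ 1, hence not a square), so deg(m_α) = 2. Thus [Q(α):Q] = 2.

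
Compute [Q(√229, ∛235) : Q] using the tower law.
[Q(√229, ∛235) : Q] = 6

Let L = Q(√229, ∛235). Since Q(√229) ⊂ L and [Q(√229):Q] = 2, the tower law gives 2 | [L:Q]. Likewise Q(∛235) ⊂ L with [Q(∛235):Q] = 3 (because 235 is not a perfect cube), so 3 | [L:Q]. As gcd(2,3) = 1, [L:Q] is divisible by 6. Conversely L is generated over Q by √229 and ∛235, so [L:Q] ≤ 2·3 = 6. Therefore [Q(√229, ∛235) : Q] = 6.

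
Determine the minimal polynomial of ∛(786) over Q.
m_α(x) = x^3 - 786

α satisfies α^3 = 786, so x^3 - 786 annihilates α. By the rational root test, a rational root p/q (in lowest terms) of x^3 - 786 would satisfy p^3 = 786 q^3, forcing q = 1 and p^3 = 786; but 786 is not a perfect cube, contradiction. A monic cubic over Q with no rational root is irreducible (any nontrivial factorization would include a linear factor). Hence x^3 - 786 is the minimal polynomial of α, and in particular [Q(α):Q] = 3.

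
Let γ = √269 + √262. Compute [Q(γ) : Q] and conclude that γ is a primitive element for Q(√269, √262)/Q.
[Q(γ) : Q] = 4 (equivalently, Q(γ) = Q(√269, √262))

Obviously Q(γ) ⊆ Q(√269, √262), and [Q(√269, √262):Q] = 4 (since 269, 262 are distinct squarefree integers > 1 with 70478 not a perfect square). To show equality we compute the minimal polynomial of γ. From γ = √269 + √262: γ^2 = 269 + 2√(70478) + 262 = 531 + 2√(70478), so γ^2 - 531 = 2√(70478); squaring, (γ^2 - 531)^2 = 4·70478, i.e. γ^4 - 1062γ^2 + 281961 - 281912 = 0, i.e. γ^4 - 1062γ^2 + 49 = 0. So γ is a root of x^4 - 1062x^2 + 49. This polynomial is irreducible over Q: it has no rational root (each ±√269 ± √262 is irrational), and any factorization into two quadratics over Q would force √(70478) ∈ Q (pairing opposite roots) or √269, √262 ∈ Q (other pairings), all impossible. Hence [Q(γ):Q] = 4 = [Q(√269, √262):Q], so Q(γ) = Q(√269, √262).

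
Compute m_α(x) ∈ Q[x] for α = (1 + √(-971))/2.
m_α(x) = x^2 - x + 243

From 2α - 1 = √(-971), squaring gives (2α - 1)^2 = -971, i.e. 4α^2 - 4α + 1 = -971, so α^2 - α + (1 + 971)/4 = 0. Since -971 ≡ 1 (mod 4), (1 + 971)/4 = 243 ∈ Z. The polynomial x^2 - x + 243 has discriminant 1 - 4·(243) = -971, which is not a perfect square in Q (d = -971 is squarefree and ≠ 1), so x^2 - x + 243 is irreducible over Q. It is the minimal polynomial of α.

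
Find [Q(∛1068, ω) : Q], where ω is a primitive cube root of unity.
[Q(∛1068, ω) : Q] = 6

[Q(∛1068):Q] = 3 (min poly x^3 - 1068, irreducible since 1068 is not a perfect cube). [Q(ω):Q] = 2 (min poly x^2 + x + 1). Since Q(∛1068) ⊂ R and ω ∉ R, we have ω ∉ Q(∛1068), so x^2 + x + 1 remains irreducible over Q(∛1068) and [Q(∛1068, ω) : Q(∛1068)] = 2. By the tower law, [Q(∛1068, ω) : Q] = 3 · 2 = 6. (In fact Q(∛1068, ω) is the splitting field of x^3 - 1068 over Q.)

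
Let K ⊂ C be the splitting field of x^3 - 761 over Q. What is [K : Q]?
[K : Q] = 6

The roots of x^3 - 761 are ∛761, ω∛761, ω^2∛761 where ω = e^(2πi/3) is a primitive cube root of unity, so K = Q(∛761, ω). Now [Q(∛761):Q] = 3 (since 761 is not a perfect cube, x^3 - 761 is irreducible) and [Q(ω):Q] = 2. Both 2 and 3 divide [K:Q], and [K:Q] ≤ 3·2 = 6, so [K:Q] = 6. (Equivalently: Q(∛761) ⊂ R but ω ∉ R, so [K : Q(∛761)] = 2.)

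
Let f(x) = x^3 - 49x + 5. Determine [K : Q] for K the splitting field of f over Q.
[K : Q] = 6

By the rational root test, any rational root of the monic integer polynomial f(x) = x^3 - 49x + 5 must be an integer dividing the constant term 5, i.e. one of ±{1, 5}. Evaluating: f(1) = -43, f(-1) = 53, f(5) = -115, f(-5) = 125; none is 0, so f has no rational root and is therefore irreducible over Q (a cubic with no linear factor over a field is irreducible). For an irreducible cubic, the Galois group is A_3 or S_3 according as the discriminant disc(f) = -4a^3 - 27b^2 = -4·(-49)^3 - 27·(5)^2 = 469921 is or is not a square in Q. Here disc(f) = 469921 is not a perfect square in Q, so the Galois group of f over Q is not contained in A_3 and must be all of S_3. The splitting field has degree |S_3| = 6 over Q, so [K : Q] = 6.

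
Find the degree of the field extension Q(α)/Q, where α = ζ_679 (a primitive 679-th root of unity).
[Q(α):Q] = 576

The minimal polynomial of ζ_679 over Q is the 679-th cyclotomic polynomial Φ_679(x), which is irreducible over Q and has degree φ(679) = 576. Hence [Q(α):Q] = φ(679) = 576.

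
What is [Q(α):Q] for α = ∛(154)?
[Q(α):Q] = 3

The minimal polynomial of α is x^3 - 154, irreducible over Q since 154 is not a perfect cube (so x^3 - 154 has no rational root). Hence [Q(α):Q] = deg(m_α) = 3.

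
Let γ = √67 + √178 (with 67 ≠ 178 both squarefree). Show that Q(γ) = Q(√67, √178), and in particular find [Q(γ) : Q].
[Q(γ) : Q] = 4 (equivalently, Q(γ) = Q(√67, √178))

Obviously Q(γ) ⊆ Q(√67, √178), and [Q(√67, √178):Q] = 4 (since 67, 178 are distinct squarefree integers > 1 with 11926 not a perfect square). To show equality we compute the minimal polynomial of γ. From γ = √67 + √178: γ^2 = 67 + 2√(11926) + 178 = 245 + 2√(11926), so γ^2 - 245 = 2√(11926); squaring, (γ^2 - 245)^2 = 4·11926, i.e. γ^4 - 490γ^2 + 60025 - 47704 = 0, i.e. γ^4 - 490γ^2 + 12321 = 0. So γ is a root of x^4 - 490x^2 + 12321. This polynomial is irreducible over Q: it has no rational root (each ±√67 ± √178 is irrational), and any factorization into two quadratics over Q would force √(11926) ∈ Q (pairing opposite roots) or √67, √178 ∈ Q (other pairings), all impossible. Hence [Q(γ):Q] = 4 = [Q(√67, √178):Q], so Q(γ) = Q(√67, √178).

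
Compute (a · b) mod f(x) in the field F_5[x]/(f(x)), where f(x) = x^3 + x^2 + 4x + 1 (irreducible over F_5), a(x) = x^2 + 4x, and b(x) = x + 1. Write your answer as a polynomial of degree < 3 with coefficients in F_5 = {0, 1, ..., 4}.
a · b ≡ 4x^2 + 4 (mod f(x))

Multiply in F_5[x]: a(x)·b(x) = (x^2 + 4x)·(x + 1) = x^3 + 4x. This has degree ≥ 3, so divide by f(x) over F_5: x^3 + 4x = (1)·(x^3 + x^2 + 4x + 1) + (4x^2 + 4). Hence a·b ≡ 4x^2 + 4 (mod f). (F_5[x]/(f) is a field with 5^3 = 125 elements since f is irreducible of degree 3.)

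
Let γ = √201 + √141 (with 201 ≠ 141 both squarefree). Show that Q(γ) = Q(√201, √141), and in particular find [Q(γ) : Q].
[Q(γ) : Q] = 4 (equivalently, Q(γ) = Q(√201, √141))

Obviously Q(γ) ⊆ Q(√201, √141), and [Q(√201, √141):Q] = 4 (since 201, 141 are distinct squarefree integers > 1 with 28341 not a perfect square). To show equality we compute the minimal polynomial of γ. From γ = √201 + √141: γ^2 = 201 + 2√(28341) + 141 = 342 + 2√(28341), so γ^2 - 342 = 2√(28341); squaring, (γ^2 - 342)^2 = 4·28341, i.e. γ^4 - 684γ^2 + 116964 - 113364 = 0, i.e. γ^4 - 684γ^2 + 3600 = 0. So γ is a root of x^4 - 684x^2 + 3600. This polynomial is irreducible over Q: it has no rational root (each ±√201 ± √141 is irrational), and any factorization into two quadratics over Q would force √(28341) ∈ Q (pairing opposite roots) or √201, √141 ∈ Q (other pairings), all impossible. Hence [Q(γ):Q] = 4 = [Q(√201, √141):Q], so Q(γ) = Q(√201, √141).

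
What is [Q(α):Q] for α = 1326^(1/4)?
[Q(α):Q] = 4

α is a root of x^4 - 1326. By Eisenstein's criterion at the prime p = 2 (which divides the constant term 1326 but p^2 = 4 does not, since 1326 is squarefree), x^4 - 1326 is irreducible over Q. Hence [Q(α):Q] = 4.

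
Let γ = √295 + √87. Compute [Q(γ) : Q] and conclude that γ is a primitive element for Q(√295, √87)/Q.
[Q(γ) : Q] = 4 (equivalently, Q(γ) = Q(√295, √87))

Obviously Q(γ) ⊆ Q(√295, √87), and [Q(√295, √87):Q] = 4 (since 295, 87 are distinct squarefree integers > 1 with 25665 not a perfect square). To show equality we compute the minimal polynomial of γ. From γ = √295 + √87: γ^2 = 295 + 2√(25665) + 87 = 382 + 2√(25665), so γ^2 - 382 = 2√(25665); squaring, (γ^2 - 382)^2 = 4·25665, i.e. γ^4 - 764γ^2 + 145924 - 102660 = 0, i.e. γ^4 - 764γ^2 + 43264 = 0. So γ is a root of x^4 - 764x^2 + 43264. This polynomial is irreducible over Q: it has no rational root (each ±√295 ± √87 is irrational), and any factorization into two quadratics over Q would force √(25665) ∈ Q (pairing opposite roots) or √295, √87 ∈ Q (other pairings), all impossible. Hence [Q(γ):Q] = 4 = [Q(√295, √87):Q], so Q(γ) = Q(√295, √87).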